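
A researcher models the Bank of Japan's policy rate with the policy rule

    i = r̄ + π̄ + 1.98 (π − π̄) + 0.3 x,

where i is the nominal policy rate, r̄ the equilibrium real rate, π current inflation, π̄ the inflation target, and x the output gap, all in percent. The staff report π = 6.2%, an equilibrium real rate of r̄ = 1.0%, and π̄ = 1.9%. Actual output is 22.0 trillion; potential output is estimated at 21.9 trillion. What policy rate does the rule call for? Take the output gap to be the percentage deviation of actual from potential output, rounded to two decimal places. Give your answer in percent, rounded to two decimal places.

11.55%

Output gap = 100 × (22.0 − 21.9) / 21.9 = 0.46%.
i = 1.00 + 1.90 + 1.98 × (6.20 − 1.90) + 0.3 × 0.46
   = 1.00 + 1.9 + 8.514 + 0.138 = 11.55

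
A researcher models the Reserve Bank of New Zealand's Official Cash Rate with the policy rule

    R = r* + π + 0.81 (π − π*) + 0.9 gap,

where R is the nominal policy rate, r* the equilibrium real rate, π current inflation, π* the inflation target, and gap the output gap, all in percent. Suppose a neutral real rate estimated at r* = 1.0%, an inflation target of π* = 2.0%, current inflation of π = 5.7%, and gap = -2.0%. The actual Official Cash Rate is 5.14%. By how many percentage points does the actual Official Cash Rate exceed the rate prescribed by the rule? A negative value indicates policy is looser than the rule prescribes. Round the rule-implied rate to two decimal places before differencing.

R = 1.0 + 5.7 + 0.81 × (5.7 − 2.0) + 0.9 × (-2.0)
   = 1.0 + 5.7 + 2.997 − 1.8 = 7.90
Deviation = 5.14 − 7.90 = -2.76 pp.

-2.76 pp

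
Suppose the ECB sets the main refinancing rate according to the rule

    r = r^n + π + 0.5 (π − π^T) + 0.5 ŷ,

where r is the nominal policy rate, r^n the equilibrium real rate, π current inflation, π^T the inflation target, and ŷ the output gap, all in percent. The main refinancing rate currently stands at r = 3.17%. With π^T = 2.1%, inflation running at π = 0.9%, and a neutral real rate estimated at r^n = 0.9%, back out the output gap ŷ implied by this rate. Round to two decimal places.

3.94%

0.5 ŷ = 3.17 − 0.9 − 0.9 − 0.5 × (0.9 − 2.1) = 1.97
ŷ = 1.97 / 0.5 = 3.94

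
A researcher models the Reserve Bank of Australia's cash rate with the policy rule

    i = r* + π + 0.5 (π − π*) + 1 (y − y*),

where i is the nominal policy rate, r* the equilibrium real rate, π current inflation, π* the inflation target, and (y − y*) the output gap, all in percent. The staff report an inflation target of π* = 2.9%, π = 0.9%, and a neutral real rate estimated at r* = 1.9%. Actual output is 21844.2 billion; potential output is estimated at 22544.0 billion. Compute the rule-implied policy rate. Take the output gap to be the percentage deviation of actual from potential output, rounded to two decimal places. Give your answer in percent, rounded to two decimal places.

Output gap = 100 × (21844.2 − 22544.0) / 22544.0 = -3.10%.
i = 1.90 + 0.90 + 0.5 × (0.90 − 2.90) + 1 × (-3.10)
   = 1.90 + 0.9 − 1 − 3.1 = -1.30

-1.30%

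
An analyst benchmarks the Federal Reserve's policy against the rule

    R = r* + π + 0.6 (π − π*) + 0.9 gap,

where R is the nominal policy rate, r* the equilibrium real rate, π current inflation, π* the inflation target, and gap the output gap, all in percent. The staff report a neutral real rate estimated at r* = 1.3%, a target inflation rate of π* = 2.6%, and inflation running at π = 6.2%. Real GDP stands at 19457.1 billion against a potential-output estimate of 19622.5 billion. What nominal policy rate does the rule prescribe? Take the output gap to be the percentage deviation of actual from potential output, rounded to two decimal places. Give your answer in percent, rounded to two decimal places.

8.90%

Output gap = 100 × (19457.1 − 19622.5) / 19622.5 = -0.84%.
R = 1.30 + 6.20 + 0.6 × (6.20 − 2.60) + 0.9 × (-0.84)
   = 1.30 + 6.2 + 2.16 − 0.756 = 8.90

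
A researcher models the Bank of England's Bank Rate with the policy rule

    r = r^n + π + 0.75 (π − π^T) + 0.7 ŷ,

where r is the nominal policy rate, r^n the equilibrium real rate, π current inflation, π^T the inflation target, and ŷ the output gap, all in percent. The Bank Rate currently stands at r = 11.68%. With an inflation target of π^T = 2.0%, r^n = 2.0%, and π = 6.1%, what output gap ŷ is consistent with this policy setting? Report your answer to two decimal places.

0.7 ŷ = 11.68 − 2.0 − 6.1 − 0.75 × (6.1 − 2.0) = 0.505
ŷ = 0.505 / 0.7 = 0.72

0.72%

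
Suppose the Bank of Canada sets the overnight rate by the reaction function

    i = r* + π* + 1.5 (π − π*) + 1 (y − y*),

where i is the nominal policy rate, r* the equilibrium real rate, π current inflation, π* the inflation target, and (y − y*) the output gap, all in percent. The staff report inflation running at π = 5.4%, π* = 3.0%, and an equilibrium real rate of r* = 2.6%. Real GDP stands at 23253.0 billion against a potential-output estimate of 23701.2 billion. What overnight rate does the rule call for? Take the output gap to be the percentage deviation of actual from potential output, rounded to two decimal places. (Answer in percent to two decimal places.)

7.31%

Output gap = 100 × (23253.0 − 23701.2) / 23701.2 = -1.89%.
i = 2.60 + 3.00 + 1.5 × (5.40 − 3.00) + 1 × (-1.89)
   = 2.60 + 3 + 3.6 − 1.89 = 7.31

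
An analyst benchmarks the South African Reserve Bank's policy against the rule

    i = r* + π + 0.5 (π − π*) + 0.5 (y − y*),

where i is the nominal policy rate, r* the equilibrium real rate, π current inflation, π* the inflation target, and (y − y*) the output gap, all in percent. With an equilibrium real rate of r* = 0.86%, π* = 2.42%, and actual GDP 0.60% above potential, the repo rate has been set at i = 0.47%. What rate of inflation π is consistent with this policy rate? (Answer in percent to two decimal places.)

0.35%

Output 0.60% above potential → (y − y*) = 0.60.
Collecting π: i = r* + (1 + 0.5) π − 0.5 π* + 0.5 (y − y*)
1.5 π = 0.47 − 0.86 + 0.5 × 2.42 − 0.5 × 0.60 = 0.52
π = 0.52 / 1.5 = 0.35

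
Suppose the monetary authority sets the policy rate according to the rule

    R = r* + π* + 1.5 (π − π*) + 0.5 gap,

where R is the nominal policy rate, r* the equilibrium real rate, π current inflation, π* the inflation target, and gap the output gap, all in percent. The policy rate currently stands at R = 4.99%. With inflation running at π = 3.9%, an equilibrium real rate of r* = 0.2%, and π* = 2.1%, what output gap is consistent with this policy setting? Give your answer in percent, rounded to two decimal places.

-0.02%

0.5 gap = 4.99 − 0.2 − 2.1 − 1.5 × (3.9 − 2.1) = -0.01
gap = -0.01 / 0.5 = -0.02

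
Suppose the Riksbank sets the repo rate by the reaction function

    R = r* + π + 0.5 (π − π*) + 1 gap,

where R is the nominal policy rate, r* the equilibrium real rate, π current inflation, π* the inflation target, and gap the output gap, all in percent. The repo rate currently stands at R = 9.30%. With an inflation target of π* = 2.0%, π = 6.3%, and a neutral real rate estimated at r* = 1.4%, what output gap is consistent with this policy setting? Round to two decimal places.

1 gap = 9.30 − 1.4 − 6.3 − 0.5 × (6.3 − 2.0) = -0.55
gap = -0.55 / 1 = -0.55

-0.55%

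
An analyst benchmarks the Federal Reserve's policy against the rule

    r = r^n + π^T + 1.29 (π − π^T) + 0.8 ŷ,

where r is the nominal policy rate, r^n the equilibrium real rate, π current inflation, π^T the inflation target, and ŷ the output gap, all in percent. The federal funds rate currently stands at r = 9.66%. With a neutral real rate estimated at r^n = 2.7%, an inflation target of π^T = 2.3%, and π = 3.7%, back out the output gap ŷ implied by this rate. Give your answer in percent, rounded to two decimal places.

0.8 ŷ = 9.66 − 2.7 − 2.3 − 1.29 × (3.7 − 2.3) = 2.854
ŷ = 2.854 / 0.8 = 3.57

3.57%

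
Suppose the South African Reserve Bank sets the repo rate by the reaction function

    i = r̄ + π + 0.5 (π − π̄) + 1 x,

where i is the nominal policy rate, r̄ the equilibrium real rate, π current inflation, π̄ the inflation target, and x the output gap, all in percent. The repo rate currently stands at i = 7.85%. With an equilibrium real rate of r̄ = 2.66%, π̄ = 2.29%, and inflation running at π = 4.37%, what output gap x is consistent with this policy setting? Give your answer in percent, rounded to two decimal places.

-0.22%

1 x = 7.85 − 2.66 − 4.37 − 0.5 × (4.37 − 2.29) = -0.22
x = -0.22 / 1 = -0.22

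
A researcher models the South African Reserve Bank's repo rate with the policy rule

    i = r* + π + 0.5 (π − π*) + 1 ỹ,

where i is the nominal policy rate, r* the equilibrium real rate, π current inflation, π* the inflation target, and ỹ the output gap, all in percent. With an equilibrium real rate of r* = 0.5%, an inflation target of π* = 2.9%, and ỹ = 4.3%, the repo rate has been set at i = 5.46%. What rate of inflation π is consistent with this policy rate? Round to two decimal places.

Collecting π: i = r* + (1 + 0.5) π − 0.5 π* + 1 ỹ
1.5 π = 5.46 − 0.5 + 0.5 × 2.9 − 1 × 4.3 = 2.11
π = 2.11 / 1.5 = 1.41

1.41%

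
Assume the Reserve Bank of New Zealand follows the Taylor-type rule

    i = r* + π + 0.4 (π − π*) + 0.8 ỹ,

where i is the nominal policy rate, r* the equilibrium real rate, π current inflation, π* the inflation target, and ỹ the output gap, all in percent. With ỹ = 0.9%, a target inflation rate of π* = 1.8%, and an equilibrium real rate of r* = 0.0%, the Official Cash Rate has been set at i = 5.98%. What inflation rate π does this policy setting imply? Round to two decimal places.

4.27%

Collecting π: i = r* + (1 + 0.4) π − 0.4 π* + 0.8 ỹ
1.4 π = 5.98 − 0.0 + 0.4 × 1.8 − 0.8 × 0.9 = 5.98
π = 5.98 / 1.4 = 4.27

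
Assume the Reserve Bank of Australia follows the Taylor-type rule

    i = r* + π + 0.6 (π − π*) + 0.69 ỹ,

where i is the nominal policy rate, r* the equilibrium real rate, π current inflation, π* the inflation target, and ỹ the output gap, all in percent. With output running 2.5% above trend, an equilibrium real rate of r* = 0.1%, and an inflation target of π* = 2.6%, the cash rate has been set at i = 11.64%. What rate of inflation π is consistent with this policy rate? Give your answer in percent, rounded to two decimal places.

Output 2.5% above potential → ỹ = 2.5.
Collecting π: i = r* + (1 + 0.6) π − 0.6 π* + 0.69 ỹ
1.6 π = 11.64 − 0.1 + 0.6 × 2.6 − 0.69 × 2.5 = 11.375
π = 11.375 / 1.6 = 7.11

7.11%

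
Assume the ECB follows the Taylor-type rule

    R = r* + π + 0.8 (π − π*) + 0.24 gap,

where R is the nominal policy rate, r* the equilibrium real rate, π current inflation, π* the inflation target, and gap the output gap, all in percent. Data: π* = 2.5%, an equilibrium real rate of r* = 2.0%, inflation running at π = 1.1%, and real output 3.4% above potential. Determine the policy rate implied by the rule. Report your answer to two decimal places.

2.80%

Output 3.4% above potential → gap = 3.4.
R = 2.0 + 1.1 + 0.8 × (1.1 − 2.5) + 0.24 × 3.4
   = 2.0 + 1.1 − 1.12 + 0.816 = 2.80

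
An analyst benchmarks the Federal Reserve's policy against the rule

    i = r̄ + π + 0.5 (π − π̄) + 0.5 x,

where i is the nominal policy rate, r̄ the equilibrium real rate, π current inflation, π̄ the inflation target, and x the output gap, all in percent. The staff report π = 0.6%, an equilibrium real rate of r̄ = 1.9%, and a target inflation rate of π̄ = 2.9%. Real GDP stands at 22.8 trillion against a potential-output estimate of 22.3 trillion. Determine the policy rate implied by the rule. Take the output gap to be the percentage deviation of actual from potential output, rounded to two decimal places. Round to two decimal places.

Output gap = 100 × (22.8 − 22.3) / 22.3 = 2.24%.
i = 1.90 + 0.60 + 0.5 × (0.60 − 2.90) + 0.5 × 2.24
   = 1.90 + 0.6 − 1.15 + 1.12 = 2.47

2.47%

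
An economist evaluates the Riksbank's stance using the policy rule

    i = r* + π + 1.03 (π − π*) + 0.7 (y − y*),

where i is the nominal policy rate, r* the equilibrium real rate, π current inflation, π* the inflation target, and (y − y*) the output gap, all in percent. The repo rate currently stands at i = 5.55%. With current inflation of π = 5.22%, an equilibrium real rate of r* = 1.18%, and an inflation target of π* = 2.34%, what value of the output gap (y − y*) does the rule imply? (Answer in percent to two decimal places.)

0.7 (y − y*) = 5.55 − 1.18 − 5.22 − 1.03 × (5.22 − 2.34) = -3.8164
(y − y*) = -3.8164 / 0.7 = -5.45

-5.45%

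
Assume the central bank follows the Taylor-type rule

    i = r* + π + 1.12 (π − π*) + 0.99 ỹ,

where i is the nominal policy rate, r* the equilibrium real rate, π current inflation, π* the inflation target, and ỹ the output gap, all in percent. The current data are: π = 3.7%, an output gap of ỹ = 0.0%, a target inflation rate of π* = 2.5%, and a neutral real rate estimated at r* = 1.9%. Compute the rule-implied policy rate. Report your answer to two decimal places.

6.94%

i = 1.9 + 3.7 + 1.12 × (3.7 − 2.5) + 0.99 × 0.0
   = 1.9 + 3.7 + 1.344 + 0 = 6.94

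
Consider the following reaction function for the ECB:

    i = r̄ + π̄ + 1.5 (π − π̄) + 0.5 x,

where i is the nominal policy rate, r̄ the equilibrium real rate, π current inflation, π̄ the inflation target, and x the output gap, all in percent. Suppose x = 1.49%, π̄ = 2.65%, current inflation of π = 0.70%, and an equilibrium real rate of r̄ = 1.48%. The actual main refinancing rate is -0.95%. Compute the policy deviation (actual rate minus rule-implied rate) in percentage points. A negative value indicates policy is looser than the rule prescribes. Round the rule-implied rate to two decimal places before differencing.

i = 1.48 + 2.65 + 1.5 × (0.70 − 2.65) + 0.5 × 1.49
   = 1.48 + 2.65 − 2.925 + 0.745 = 1.95
Deviation = -0.95 − 1.95 = -2.90 pp.

-2.90 pp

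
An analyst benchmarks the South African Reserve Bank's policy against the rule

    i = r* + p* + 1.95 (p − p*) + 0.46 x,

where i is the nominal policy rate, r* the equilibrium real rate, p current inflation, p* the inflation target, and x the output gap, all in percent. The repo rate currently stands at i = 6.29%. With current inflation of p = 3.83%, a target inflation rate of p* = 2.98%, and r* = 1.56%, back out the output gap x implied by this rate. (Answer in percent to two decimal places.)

0.20%

0.46 x = 6.29 − 1.56 − 2.98 − 1.95 × (3.83 − 2.98) = 0.0925
x = 0.0925 / 0.46 = 0.20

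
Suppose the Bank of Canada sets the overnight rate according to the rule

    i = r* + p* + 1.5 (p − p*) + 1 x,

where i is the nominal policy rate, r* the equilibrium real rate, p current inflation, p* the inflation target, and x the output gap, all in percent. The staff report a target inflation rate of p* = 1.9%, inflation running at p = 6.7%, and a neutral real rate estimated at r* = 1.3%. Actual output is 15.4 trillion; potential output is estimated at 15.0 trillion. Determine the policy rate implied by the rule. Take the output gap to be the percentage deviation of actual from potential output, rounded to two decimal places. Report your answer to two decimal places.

Output gap = 100 × (15.4 − 15.0) / 15.0 = 2.67%.
i = 1.30 + 1.90 + 1.5 × (6.70 − 1.90) + 1 × 2.67
   = 1.30 + 1.9 + 7.2 + 2.67 = 13.07

13.07%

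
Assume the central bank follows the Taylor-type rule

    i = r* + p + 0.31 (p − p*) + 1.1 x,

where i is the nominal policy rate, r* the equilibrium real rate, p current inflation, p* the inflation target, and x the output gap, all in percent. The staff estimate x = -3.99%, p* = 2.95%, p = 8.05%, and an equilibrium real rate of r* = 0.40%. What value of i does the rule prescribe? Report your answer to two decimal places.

5.64%

i = 0.40 + 8.05 + 0.31 × (8.05 − 2.95) + 1.1 × (-3.99)
   = 0.40 + 8.05 + 1.581 − 4.389 = 5.64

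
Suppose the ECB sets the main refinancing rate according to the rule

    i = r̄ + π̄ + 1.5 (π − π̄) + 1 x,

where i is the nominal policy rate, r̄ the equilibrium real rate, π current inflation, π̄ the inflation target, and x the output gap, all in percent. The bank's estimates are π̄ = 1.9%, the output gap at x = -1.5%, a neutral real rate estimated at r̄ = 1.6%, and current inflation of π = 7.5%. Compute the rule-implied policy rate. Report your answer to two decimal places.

i = 1.6 + 1.9 + 1.5 × (7.5 − 1.9) + 1 × (-1.5)
   = 1.6 + 1.9 + 8.4 − 1.5 = 10.40

10.40%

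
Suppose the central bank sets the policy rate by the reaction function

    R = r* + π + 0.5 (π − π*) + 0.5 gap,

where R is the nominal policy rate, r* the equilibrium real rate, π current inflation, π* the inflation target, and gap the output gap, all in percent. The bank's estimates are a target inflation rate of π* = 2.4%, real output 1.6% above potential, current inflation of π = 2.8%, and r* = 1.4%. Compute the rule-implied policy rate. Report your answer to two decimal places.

Output 1.6% above potential → gap = 1.6.
R = 1.4 + 2.8 + 0.5 × (2.8 − 2.4) + 0.5 × 1.6
   = 1.4 + 2.8 + 0.2 + 0.8 = 5.20

5.20%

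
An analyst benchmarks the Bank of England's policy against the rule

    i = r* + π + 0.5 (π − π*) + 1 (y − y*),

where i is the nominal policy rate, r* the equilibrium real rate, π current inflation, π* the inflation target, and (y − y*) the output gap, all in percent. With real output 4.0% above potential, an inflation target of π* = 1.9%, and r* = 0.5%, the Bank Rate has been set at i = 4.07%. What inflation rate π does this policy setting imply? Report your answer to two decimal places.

Output 4.0% above potential → (y − y*) = 4.0.
Collecting π: i = r* + (1 + 0.5) π − 0.5 π* + 1 (y − y*)
1.5 π = 4.07 − 0.5 + 0.5 × 1.9 − 1 × 4.0 = 0.52
π = 0.52 / 1.5 = 0.35

0.35%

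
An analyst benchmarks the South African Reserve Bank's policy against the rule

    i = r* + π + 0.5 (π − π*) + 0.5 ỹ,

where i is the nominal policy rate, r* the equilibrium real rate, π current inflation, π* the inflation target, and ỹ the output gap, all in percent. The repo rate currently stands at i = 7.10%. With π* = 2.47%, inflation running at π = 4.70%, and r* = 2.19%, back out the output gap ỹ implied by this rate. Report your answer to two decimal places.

0.5 ỹ = 7.10 − 2.19 − 4.70 − 0.5 × (4.70 − 2.47) = -0.905
ỹ = -0.905 / 0.5 = -1.81

-1.81%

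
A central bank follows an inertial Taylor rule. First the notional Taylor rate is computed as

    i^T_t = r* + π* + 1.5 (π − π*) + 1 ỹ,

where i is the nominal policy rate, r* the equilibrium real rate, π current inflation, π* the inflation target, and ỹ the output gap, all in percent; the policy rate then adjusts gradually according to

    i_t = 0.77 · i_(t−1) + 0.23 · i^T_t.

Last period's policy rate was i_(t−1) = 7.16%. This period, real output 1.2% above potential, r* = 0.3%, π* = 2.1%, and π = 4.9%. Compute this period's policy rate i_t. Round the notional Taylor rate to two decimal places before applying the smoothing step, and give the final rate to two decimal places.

7.31%

Output 1.2% above potential → ỹ = 1.2.
i^T_t = 0.3 + 2.1 + 1.5 × (4.9 − 2.1) + 1 × 1.2
   = 0.3 + 2.1 + 4.2 + 1.2 = 7.80
i_t = 0.77 × 7.16 + 0.23 × 7.80 = 5.5132 + 1.794 = 7.31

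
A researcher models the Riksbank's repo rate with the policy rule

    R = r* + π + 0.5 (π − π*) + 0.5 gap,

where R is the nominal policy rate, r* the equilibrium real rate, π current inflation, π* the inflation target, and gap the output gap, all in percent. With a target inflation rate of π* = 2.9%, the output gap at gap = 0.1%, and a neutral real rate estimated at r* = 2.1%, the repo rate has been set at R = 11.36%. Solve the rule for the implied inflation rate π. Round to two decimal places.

7.11%

Collecting π: R = r* + (1 + 0.5) π − 0.5 π* + 0.5 gap
1.5 π = 11.36 − 2.1 + 0.5 × 2.9 − 0.5 × 0.1 = 10.66
π = 10.66 / 1.5 = 7.11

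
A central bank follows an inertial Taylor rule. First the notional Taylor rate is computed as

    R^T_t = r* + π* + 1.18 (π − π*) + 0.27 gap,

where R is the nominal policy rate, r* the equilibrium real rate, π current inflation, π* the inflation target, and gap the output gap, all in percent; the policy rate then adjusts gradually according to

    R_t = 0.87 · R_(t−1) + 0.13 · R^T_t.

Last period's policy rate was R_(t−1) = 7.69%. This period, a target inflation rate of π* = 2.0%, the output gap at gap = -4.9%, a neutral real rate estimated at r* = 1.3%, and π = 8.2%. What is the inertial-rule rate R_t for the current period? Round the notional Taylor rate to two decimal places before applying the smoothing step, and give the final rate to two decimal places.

7.90%

R^T_t = 1.3 + 2.0 + 1.18 × (8.2 − 2.0) + 0.27 × (-4.9)
   = 1.3 + 2 + 7.316 − 1.323 = 9.29
R_t = 0.87 × 7.69 + 0.13 × 9.29 = 6.6903 + 1.2077 = 7.90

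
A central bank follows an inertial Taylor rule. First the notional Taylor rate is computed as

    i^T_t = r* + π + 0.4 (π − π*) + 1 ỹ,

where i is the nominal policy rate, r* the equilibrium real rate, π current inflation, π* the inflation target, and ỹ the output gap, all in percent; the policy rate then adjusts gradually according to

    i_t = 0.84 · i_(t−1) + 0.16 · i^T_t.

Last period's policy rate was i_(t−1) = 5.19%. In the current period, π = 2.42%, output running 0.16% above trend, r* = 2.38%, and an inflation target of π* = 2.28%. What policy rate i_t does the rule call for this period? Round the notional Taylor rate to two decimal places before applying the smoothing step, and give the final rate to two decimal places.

Output 0.16% above potential → ỹ = 0.16.
i^T_t = 2.38 + 2.42 + 0.4 × (2.42 − 2.28) + 1 × 0.16
   = 2.38 + 2.42 + 0.056 + 0.16 = 5.02
i_t = 0.84 × 5.19 + 0.16 × 5.02 = 4.3596 + 0.8032 = 5.16

5.16%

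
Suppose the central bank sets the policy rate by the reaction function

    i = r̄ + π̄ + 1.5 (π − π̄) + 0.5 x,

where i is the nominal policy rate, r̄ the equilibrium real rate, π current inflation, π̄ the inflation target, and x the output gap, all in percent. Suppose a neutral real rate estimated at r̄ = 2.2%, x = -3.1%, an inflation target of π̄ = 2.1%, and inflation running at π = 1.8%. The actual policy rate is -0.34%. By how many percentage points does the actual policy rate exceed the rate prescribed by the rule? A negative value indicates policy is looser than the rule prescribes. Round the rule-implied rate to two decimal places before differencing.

-2.64 pp

i = 2.2 + 2.1 + 1.5 × (1.8 − 2.1) + 0.5 × (-3.1)
   = 2.2 + 2.1 − 0.45 − 1.55 = 2.30
Deviation = -0.34 − 2.30 = -2.64 pp.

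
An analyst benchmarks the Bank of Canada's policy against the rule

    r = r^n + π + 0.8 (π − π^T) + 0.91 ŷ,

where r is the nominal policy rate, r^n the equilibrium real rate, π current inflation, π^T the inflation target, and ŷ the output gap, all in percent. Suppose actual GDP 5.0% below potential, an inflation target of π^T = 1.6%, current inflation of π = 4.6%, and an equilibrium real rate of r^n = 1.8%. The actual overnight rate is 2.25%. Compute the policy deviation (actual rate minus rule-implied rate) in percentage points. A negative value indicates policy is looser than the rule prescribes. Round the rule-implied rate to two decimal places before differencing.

Output 5.0% below potential → ŷ = -5.0.
r = 1.8 + 4.6 + 0.8 × (4.6 − 1.6) + 0.91 × (-5.0)
   = 1.8 + 4.6 + 2.4 − 4.55 = 4.25
Deviation = 2.25 − 4.25 = -2.00 pp.

-2.00 pp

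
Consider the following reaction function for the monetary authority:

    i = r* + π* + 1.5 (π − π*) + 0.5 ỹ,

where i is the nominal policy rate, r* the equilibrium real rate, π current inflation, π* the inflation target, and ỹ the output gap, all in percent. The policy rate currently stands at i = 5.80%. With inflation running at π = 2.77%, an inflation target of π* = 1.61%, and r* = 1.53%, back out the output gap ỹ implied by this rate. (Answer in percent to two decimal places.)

1.84%

0.5 ỹ = 5.80 − 1.53 − 1.61 − 1.5 × (2.77 − 1.61) = 0.92
ỹ = 0.92 / 0.5 = 1.84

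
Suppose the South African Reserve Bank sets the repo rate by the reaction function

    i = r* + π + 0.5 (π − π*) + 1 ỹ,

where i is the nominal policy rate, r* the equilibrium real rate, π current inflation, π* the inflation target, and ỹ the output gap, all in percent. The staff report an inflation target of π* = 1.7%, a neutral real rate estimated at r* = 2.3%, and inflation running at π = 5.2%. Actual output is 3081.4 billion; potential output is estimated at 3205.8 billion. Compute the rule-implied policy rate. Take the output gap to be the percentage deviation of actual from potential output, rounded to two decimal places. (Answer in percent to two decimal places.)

Output gap = 100 × (3081.4 − 3205.8) / 3205.8 = -3.88%.
i = 2.30 + 5.20 + 0.5 × (5.20 − 1.70) + 1 × (-3.88)
   = 2.30 + 5.2 + 1.75 − 3.88 = 5.37

5.37%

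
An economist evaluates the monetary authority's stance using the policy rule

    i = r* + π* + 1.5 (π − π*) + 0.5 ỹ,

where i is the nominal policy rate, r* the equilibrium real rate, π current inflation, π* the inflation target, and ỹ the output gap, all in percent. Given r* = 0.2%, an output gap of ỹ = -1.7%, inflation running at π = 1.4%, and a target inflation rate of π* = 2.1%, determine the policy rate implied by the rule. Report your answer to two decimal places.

i = 0.2 + 2.1 + 1.5 × (1.4 − 2.1) + 0.5 × (-1.7)
   = 0.2 + 2.1 − 1.05 − 0.85 = 0.40

0.40%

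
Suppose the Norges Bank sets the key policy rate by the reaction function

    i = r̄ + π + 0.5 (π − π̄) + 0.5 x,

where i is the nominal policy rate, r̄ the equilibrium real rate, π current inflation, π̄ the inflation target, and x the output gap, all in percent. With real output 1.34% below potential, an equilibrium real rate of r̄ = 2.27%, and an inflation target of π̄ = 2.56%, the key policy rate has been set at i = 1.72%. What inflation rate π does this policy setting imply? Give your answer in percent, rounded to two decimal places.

0.93%

Output 1.34% below potential → x = -1.34.
Collecting π: i = r̄ + (1 + 0.5) π − 0.5 π̄ + 0.5 x
1.5 π = 1.72 − 2.27 + 0.5 × 2.56 − 0.5 × (-1.34) = 1.4
π = 1.4 / 1.5 = 0.93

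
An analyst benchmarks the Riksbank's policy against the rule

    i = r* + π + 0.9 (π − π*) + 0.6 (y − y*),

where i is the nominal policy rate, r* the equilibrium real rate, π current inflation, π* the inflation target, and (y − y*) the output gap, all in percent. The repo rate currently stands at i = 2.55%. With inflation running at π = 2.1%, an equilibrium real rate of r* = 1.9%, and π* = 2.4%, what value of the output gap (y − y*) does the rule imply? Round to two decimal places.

-1.97%

0.6 (y − y*) = 2.55 − 1.9 − 2.1 − 0.9 × (2.1 − 2.4) = -1.18
(y − y*) = -1.18 / 0.6 = -1.97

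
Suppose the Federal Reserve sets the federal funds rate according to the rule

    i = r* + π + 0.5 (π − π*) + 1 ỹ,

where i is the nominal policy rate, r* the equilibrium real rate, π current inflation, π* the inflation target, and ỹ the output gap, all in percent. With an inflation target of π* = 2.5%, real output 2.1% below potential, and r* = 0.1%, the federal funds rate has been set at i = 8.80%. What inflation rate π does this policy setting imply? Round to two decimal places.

8.03%

Output 2.1% below potential → ỹ = -2.1.
Collecting π: i = r* + (1 + 0.5) π − 0.5 π* + 1 ỹ
1.5 π = 8.80 − 0.1 + 0.5 × 2.5 − 1 × (-2.1) = 12.05
π = 12.05 / 1.5 = 8.03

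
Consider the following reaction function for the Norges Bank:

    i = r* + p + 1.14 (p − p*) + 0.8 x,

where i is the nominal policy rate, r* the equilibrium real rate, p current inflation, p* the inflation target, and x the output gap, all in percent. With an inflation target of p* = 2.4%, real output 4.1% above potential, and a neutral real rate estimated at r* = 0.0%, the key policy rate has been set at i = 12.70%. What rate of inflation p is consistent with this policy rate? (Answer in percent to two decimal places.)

5.68%

Output 4.1% above potential → x = 4.1.
Collecting p: i = r* + (1 + 1.14) p − 1.14 p* + 0.8 x
2.14 p = 12.70 − 0.0 + 1.14 × 2.4 − 0.8 × 4.1 = 12.156
p = 12.156 / 2.14 = 5.68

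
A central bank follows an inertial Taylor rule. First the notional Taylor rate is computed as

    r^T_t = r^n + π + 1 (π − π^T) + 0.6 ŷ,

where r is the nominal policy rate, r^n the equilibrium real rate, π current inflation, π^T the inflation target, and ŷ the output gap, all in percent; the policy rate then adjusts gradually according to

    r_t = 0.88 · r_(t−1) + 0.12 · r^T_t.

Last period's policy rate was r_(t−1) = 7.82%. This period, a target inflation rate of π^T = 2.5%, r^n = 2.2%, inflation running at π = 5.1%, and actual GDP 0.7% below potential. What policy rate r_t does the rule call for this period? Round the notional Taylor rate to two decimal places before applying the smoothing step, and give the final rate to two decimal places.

Output 0.7% below potential → ŷ = -0.7.
r^T_t = 2.2 + 5.1 + 1 × (5.1 − 2.5) + 0.6 × (-0.7)
   = 2.2 + 5.1 + 2.6 − 0.42 = 9.48
r_t = 0.88 × 7.82 + 0.12 × 9.48 = 6.8816 + 1.1376 = 8.02

8.02%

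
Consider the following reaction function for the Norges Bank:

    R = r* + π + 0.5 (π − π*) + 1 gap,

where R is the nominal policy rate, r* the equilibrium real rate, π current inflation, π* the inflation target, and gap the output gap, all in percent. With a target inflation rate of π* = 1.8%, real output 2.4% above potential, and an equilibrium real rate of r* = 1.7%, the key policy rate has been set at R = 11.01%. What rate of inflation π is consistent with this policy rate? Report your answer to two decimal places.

5.21%

Output 2.4% above potential → gap = 2.4.
Collecting π: R = r* + (1 + 0.5) π − 0.5 π* + 1 gap
1.5 π = 11.01 − 1.7 + 0.5 × 1.8 − 1 × 2.4 = 7.81
π = 7.81 / 1.5 = 5.21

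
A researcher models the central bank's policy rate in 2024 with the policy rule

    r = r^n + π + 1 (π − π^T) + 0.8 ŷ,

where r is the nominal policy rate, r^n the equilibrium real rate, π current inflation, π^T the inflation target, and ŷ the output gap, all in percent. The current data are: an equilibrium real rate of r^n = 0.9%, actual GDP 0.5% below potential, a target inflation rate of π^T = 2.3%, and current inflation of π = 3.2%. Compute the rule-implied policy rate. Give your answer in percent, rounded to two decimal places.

4.60%

Output 0.5% below potential → ŷ = -0.5.
r = 0.9 + 3.2 + 1 × (3.2 − 2.3) + 0.8 × (-0.5)
   = 0.9 + 3.2 + 0.9 − 0.4 = 4.60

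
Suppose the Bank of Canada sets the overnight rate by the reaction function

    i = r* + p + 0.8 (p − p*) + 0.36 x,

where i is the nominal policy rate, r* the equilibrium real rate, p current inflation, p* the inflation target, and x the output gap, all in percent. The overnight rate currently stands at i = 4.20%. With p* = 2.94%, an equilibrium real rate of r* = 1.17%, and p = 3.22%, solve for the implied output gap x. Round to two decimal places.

0.36 x = 4.20 − 1.17 − 3.22 − 0.8 × (3.22 − 2.94) = -0.414
x = -0.414 / 0.36 = -1.15

-1.15%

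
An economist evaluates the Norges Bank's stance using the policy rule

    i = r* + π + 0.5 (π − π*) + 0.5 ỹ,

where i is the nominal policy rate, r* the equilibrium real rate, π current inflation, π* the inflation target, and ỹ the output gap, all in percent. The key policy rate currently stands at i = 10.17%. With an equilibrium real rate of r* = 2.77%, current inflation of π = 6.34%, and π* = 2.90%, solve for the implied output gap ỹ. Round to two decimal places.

0.5 ỹ = 10.17 − 2.77 − 6.34 − 0.5 × (6.34 − 2.90) = -0.66
ỹ = -0.66 / 0.5 = -1.32

-1.32%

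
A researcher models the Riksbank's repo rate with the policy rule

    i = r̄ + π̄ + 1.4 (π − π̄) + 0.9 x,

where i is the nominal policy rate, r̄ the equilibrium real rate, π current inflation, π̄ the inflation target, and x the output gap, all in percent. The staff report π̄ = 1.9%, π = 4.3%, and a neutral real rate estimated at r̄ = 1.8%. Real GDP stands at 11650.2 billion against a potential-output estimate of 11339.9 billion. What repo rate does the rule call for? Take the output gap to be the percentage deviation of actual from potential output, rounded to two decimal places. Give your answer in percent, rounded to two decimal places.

Output gap = 100 × (11650.2 − 11339.9) / 11339.9 = 2.74%.
i = 1.80 + 1.90 + 1.4 × (4.30 − 1.90) + 0.9 × 2.74
   = 1.80 + 1.9 + 3.36 + 2.466 = 9.53

9.53%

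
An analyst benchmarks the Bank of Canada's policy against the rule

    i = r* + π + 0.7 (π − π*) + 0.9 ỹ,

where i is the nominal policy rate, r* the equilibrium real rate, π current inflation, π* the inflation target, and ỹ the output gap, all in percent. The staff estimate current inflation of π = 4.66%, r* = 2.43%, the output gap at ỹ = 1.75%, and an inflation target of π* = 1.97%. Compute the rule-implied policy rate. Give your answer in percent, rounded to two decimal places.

i = 2.43 + 4.66 + 0.7 × (4.66 − 1.97) + 0.9 × 1.75
   = 2.43 + 4.66 + 1.883 + 1.575 = 10.55

10.55%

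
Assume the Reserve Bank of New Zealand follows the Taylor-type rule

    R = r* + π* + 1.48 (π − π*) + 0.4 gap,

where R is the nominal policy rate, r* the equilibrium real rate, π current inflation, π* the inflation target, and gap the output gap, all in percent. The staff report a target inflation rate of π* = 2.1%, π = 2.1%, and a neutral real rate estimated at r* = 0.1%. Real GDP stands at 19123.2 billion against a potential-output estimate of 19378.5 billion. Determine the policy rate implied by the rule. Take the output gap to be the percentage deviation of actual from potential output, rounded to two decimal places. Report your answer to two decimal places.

1.67%

Output gap = 100 × (19123.2 − 19378.5) / 19378.5 = -1.32%.
R = 0.10 + 2.10 + 1.48 × (2.10 − 2.10) + 0.4 × (-1.32)
   = 0.10 + 2.1 + 0 − 0.528 = 1.67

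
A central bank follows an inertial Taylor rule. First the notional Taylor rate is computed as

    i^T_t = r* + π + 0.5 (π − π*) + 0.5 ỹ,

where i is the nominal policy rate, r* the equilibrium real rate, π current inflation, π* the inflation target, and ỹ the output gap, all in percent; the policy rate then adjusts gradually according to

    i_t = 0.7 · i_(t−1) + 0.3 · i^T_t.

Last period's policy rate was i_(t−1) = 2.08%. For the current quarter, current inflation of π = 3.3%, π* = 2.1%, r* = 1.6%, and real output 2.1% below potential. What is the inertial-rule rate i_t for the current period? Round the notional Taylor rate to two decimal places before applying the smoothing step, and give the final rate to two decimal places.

2.79%

Output 2.1% below potential → ỹ = -2.1.
i^T_t = 1.6 + 3.3 + 0.5 × (3.3 − 2.1) + 0.5 × (-2.1)
   = 1.6 + 3.3 + 0.6 − 1.05 = 4.45
i_t = 0.7 × 2.08 + 0.3 × 4.45 = 1.456 + 1.335 = 2.79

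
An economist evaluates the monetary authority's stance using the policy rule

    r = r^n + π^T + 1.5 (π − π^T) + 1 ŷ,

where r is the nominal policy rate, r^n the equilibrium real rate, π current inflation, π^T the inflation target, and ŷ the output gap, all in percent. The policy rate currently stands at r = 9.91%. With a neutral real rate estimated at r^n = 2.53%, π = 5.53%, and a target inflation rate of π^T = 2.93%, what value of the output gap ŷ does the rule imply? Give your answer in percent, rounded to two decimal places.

0.55%

1 ŷ = 9.91 − 2.53 − 2.93 − 1.5 × (5.53 − 2.93) = 0.55
ŷ = 0.55 / 1 = 0.55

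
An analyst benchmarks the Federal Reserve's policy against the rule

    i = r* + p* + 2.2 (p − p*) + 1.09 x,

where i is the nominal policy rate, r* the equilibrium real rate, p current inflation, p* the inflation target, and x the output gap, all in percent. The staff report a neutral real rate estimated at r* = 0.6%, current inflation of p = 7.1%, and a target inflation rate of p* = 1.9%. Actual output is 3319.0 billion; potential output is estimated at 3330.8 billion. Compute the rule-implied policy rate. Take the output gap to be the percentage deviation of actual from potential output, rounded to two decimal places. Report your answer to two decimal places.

13.56%

Output gap = 100 × (3319.0 − 3330.8) / 3330.8 = -0.35%.
i = 0.60 + 1.90 + 2.2 × (7.10 − 1.90) + 1.09 × (-0.35)
   = 0.60 + 1.9 + 11.44 − 0.3815 = 13.56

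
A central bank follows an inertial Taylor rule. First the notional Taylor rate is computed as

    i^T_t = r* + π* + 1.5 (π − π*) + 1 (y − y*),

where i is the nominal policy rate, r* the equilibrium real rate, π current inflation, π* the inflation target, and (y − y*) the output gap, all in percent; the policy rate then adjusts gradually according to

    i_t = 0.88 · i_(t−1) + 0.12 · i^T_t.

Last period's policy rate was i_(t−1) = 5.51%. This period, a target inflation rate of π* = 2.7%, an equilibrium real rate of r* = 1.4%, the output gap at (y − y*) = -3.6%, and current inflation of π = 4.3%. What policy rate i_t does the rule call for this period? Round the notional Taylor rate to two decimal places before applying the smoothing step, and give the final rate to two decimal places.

5.20%

i^T_t = 1.4 + 2.7 + 1.5 × (4.3 − 2.7) + 1 × (-3.6)
   = 1.4 + 2.7 + 2.4 − 3.6 = 2.90
i_t = 0.88 × 5.51 + 0.12 × 2.90 = 4.8488 + 0.348 = 5.20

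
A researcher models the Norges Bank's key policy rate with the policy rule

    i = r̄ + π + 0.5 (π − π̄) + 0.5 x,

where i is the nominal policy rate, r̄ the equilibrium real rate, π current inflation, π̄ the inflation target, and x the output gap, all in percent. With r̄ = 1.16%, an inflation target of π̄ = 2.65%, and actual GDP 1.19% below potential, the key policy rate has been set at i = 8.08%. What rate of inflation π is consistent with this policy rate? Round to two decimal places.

5.89%

Output 1.19% below potential → x = -1.19.
Collecting π: i = r̄ + (1 + 0.5) π − 0.5 π̄ + 0.5 x
1.5 π = 8.08 − 1.16 + 0.5 × 2.65 − 0.5 × (-1.19) = 8.84
π = 8.84 / 1.5 = 5.89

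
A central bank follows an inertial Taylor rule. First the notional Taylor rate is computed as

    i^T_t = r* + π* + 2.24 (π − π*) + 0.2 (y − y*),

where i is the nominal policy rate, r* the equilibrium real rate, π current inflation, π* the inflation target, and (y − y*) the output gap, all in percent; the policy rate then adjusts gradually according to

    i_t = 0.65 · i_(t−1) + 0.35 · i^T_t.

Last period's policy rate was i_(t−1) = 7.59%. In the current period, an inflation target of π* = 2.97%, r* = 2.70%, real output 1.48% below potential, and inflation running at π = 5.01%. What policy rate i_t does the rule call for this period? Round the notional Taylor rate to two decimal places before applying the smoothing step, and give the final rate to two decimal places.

8.41%

Output 1.48% below potential → (y − y*) = -1.48.
i^T_t = 2.70 + 2.97 + 2.24 × (5.01 − 2.97) + 0.2 × (-1.48)
   = 2.70 + 2.97 + 4.5696 − 0.296 = 9.94
i_t = 0.65 × 7.59 + 0.35 × 9.94 = 4.9335 + 3.479 = 8.41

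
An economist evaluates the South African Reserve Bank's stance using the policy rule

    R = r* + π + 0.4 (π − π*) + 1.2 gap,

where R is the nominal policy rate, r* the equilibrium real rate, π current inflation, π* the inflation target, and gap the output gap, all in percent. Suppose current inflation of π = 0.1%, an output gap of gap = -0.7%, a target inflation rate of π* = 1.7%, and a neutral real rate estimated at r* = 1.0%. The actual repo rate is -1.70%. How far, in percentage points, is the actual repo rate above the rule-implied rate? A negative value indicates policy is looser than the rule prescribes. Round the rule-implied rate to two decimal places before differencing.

R = 1.0 + 0.1 + 0.4 × (0.1 − 1.7) + 1.2 × (-0.7)
   = 1.0 + 0.1 − 0.64 − 0.84 = -0.38
Deviation = -1.70 − (-0.38) = -1.32 pp.

-1.32 pp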